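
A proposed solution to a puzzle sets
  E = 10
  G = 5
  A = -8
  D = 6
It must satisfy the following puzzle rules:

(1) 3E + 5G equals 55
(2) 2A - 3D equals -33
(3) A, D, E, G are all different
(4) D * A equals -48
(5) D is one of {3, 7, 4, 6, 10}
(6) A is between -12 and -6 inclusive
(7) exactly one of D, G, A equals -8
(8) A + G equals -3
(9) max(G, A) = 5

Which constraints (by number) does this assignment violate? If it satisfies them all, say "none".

(1) 3E + 5G = 3(10) + 5(5) = 55 — satisfied.
(2) 2A - 3D = 2(-8) - 3(6) = -34, not -33 — violated.
(3) values -8, 6, 10, 5 are pairwise distinct — satisfied.
(4) D * A = 6 * (-8) = -48 — satisfied.
(5) D = 6 is in {3, 7, 4, 6, 10} — satisfied.
(6) A = -8 lies in [-12, -6] — satisfied.
(7) D=6, G=5, A=-8; 1 of them equals -8 — satisfied.
(8) A + G = -8 + 5 = -3 — satisfied.
(9) max(5, -8) = 5 — satisfied.

The assignment fails constraint 2.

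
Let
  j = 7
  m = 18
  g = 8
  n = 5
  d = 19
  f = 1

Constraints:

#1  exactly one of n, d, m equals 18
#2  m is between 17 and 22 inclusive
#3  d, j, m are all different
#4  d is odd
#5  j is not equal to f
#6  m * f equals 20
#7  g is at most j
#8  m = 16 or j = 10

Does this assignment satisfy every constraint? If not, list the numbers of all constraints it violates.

Violated: 6, 7, and 8.

#1 n=5, d=19, m=18; 1 of them equals 18  yes
#2 m = 18 lies in [17, 22]  yes
#3 values 19, 7, 18 are pairwise distinct  yes
#4 d = 19 is odd  yes
#5 j = 7, f = 1; distinct  yes
#6 m * f = 18 * 1 = 18, not 20  no
#7 g = 8, j = 7; 8 > 7 (want ≤)  no
#8 m = 18 ≠ 16 and j = 7 ≠ 10; both disjuncts false  no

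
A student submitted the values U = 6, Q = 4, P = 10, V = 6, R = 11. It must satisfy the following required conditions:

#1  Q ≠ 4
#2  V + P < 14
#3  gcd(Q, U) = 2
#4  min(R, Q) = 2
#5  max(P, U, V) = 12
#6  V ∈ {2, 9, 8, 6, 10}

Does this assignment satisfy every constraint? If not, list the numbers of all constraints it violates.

Constraints 1, 2, 4, and 5 do not hold.

#1 Q = 4, but 4 is required to differ  false
#2 V + P = 6 + 10 = 16; 16 ≥ 14, bound 14 not met  false
#3 gcd(4, 6) = 2  true
#4 min(11, 4) = 4, not 2  false
#5 max(10, 6, 6) = 10, not 12  false
#6 V = 6 is in {2, 9, 8, 6, 10}  true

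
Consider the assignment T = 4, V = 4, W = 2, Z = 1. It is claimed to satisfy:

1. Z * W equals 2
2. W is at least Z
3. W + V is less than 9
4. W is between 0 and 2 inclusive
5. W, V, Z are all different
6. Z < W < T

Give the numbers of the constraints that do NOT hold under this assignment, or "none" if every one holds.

1. Z * W = 1 * 2 = 2  yes
2. W = 2, Z = 1; 2 ≥ 1  yes
3. W + V = 2 + 4 = 6; 6 < 9  yes
4. W = 2 lies in [0, 2]  yes
5. values 2, 4, 1 are pairwise distinct  yes
6. values 1 < 2 < 4  yes

No violations.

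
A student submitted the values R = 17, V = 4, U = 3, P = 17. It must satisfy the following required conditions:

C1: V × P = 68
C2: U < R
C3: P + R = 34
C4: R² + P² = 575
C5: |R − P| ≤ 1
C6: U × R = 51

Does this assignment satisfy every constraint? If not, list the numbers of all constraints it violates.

Constraint 4 is violated.

C1: V × P = 4 × 17 = 68 — satisfied.
C2: U = 3, R = 17; 3 < 17 — satisfied.
C3: P + R = 17 + 17 = 34 — satisfied.
C4: R² + P² = 17² + 17² = 289 + 289 = 578, not 575 — violated.
C5: |17 − 17| = 0; 0 ≤ 1 — satisfied.
C6: U × R = 3 × 17 = 51 — satisfied.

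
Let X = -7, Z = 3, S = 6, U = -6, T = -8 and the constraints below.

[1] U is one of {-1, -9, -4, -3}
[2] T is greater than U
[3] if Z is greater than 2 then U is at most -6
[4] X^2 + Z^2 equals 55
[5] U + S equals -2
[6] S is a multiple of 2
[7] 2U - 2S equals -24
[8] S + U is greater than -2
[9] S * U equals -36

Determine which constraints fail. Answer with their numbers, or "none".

[1] U = -6 is not in {-1, -9, -4, -3} — violated.
[2] T = -8, U = -6; -8 ≤ -6 (want >) — violated.
[3] Z = 3 > 2, so we need U ≤ -6; U = -6 ≤ -6 — satisfied.
[4] X^2 + Z^2 = (-7)^2 + 3^2 = 49 + 9 = 58, not 55 — violated.
[5] U + S = -6 + 6 = 0, not -2 — violated.
[6] 6 / 2 = 3, so 2 divides 6 — satisfied.
[7] 2U - 2S = 2(-6) - 2(6) = -24 — satisfied.
[8] S + U = 6 + (-6) = 0; 0 > -2 — satisfied.
[9] S * U = 6 * (-6) = -36 — satisfied.

Constraints 1, 2, 4, 5 do not hold.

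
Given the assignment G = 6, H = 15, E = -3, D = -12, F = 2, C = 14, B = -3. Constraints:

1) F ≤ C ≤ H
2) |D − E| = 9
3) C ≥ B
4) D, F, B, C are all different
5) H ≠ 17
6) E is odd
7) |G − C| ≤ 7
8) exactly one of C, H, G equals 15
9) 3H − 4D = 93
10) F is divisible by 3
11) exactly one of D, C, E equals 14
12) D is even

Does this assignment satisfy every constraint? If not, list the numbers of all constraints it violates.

Constraints 7, 10 are violated.

1) values 2 ≤ 14 ≤ 15  true
2) |-12 − (-3)| = 9  true
3) C = 14, B = -3; 14 ≥ -3  true
4) values -12, 2, -3, 14 are pairwise distinct  true
5) H = 15, and 15 ≠ 17  true
6) E = -3 is odd  true
7) |6 − 14| = 8; 8 > 7, exceeds bound 7  false
8) C=14, H=15, G=6; 1 of them equals 15  true
9) 3H − 4D = 3(15) − 4(-12) = 93  true
10) 2 = 3×0 + 2, so 3 does not divide 2  false
11) D=-12, C=14, E=-3; 1 of them equals 14  true
12) D = -12 is even  true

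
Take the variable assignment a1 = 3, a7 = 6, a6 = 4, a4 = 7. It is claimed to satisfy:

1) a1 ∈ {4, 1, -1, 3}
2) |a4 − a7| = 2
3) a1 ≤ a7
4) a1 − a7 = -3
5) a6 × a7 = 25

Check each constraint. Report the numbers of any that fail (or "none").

The assignment fails constraints 2, 5.

1) a1 = 3 is in {4, 1, -1, 3}  ✔
2) |7 − 6| = 1, not 2  ✘
3) a1 = 3, a7 = 6; 3 ≤ 6  ✔
4) a1 − a7 = 3 − 6 = -3  ✔
5) a6 × a7 = 4 × 6 = 24, not 25  ✘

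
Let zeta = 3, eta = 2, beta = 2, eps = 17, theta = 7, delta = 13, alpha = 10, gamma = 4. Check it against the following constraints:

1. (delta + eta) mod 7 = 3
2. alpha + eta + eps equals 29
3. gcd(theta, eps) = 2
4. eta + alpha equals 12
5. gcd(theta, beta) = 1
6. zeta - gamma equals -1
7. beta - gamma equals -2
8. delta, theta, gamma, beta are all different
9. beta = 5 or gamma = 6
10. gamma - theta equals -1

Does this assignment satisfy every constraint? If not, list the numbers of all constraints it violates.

1. delta + eta = 15; 15 mod 7 = 1, not 3 — violated.
2. alpha + eta + eps = 10 + 2 + 17 = 29 — satisfied.
3. gcd(7, 17) = 1, not 2 — violated.
4. eta + alpha = 2 + 10 = 12 — satisfied.
5. gcd(7, 2) = 1 — satisfied.
6. zeta - gamma = 3 - 4 = -1 — satisfied.
7. beta - gamma = 2 - 4 = -2 — satisfied.
8. values 13, 7, 4, 2 are pairwise distinct — satisfied.
9. beta = 2 ≠ 5 and gamma = 4 ≠ 6; both disjuncts false — violated.
10. gamma - theta = 4 - 7 = -3, not -1 — violated.

No — constraints 1, 3, 9, 10 are not satisfied.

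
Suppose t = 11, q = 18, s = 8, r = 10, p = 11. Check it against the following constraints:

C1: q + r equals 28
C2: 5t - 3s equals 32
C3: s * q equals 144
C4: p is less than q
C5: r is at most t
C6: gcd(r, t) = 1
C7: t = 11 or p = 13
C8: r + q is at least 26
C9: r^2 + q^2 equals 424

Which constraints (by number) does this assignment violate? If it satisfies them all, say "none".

No — constraint 2 is not satisfied.

C1: q + r = 18 + 10 = 28  OK
C2: 5t - 3s = 5(11) - 3(8) = 31, not 32  FAIL
C3: s * q = 8 * 18 = 144  OK
C4: p = 11, q = 18; 11 < 18  OK
C5: r = 10, t = 11; 10 ≤ 11  OK
C6: gcd(10, 11) = 1  OK
C7: t = 11 = 11 (first disjunct)  OK
C8: r + q = 10 + 18 = 28; 28 ≥ 26  OK
C9: r^2 + q^2 = 10^2 + 18^2 = 100 + 324 = 424  OK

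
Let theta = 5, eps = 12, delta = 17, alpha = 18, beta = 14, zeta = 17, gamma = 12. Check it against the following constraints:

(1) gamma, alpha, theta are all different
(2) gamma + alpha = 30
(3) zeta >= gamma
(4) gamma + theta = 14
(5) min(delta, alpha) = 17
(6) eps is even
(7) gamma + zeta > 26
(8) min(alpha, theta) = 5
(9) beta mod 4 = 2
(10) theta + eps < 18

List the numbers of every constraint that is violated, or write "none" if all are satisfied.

The assignment fails constraint 4.

(1) values 12, 18, 5 are pairwise distinct  true
(2) gamma + alpha = 12 + 18 = 30  true
(3) zeta = 17, gamma = 12; 17 ≥ 12  true
(4) gamma + theta = 12 + 5 = 17, not 14  false
(5) min(17, 18) = 17  true
(6) eps = 12 is even  true
(7) gamma + zeta = 12 + 17 = 29; 29 > 26  true
(8) min(18, 5) = 5  true
(9) 14 mod 4 = 2  true
(10) theta + eps = 5 + 12 = 17; 17 < 18  true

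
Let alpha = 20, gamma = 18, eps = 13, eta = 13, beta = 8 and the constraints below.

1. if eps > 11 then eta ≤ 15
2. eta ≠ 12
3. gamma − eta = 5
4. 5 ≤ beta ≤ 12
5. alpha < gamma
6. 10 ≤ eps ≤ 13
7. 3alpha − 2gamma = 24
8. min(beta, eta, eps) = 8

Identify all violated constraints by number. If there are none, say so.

Violated: 5.

1. eps = 13 > 11, so we need eta ≤ 15; eta = 13 ≤ 15 — holds.
2. eta = 13, and 13 ≠ 12 — holds.
3. gamma − eta = 18 − 13 = 5 — holds.
4. beta = 8 lies in [5, 12] — holds.
5. alpha = 20, gamma = 18; 20 ≥ 18 (want <) — does not hold.
6. eps = 13 lies in [10, 13] — holds.
7. 3alpha − 2gamma = 3(20) − 2(18) = 24 — holds.
8. min(8, 13, 13) = 8 — holds.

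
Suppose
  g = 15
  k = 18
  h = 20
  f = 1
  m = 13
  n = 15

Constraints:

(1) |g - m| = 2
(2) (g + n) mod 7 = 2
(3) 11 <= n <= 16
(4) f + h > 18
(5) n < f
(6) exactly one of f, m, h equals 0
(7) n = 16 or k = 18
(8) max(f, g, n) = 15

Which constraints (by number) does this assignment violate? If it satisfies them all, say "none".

(1) |15 - 13| = 2 — holds.
(2) g + n = 30; 30 mod 7 = 2 — holds.
(3) n = 15 lies in [11, 16] — holds.
(4) f + h = 1 + 20 = 21; 21 > 18 — holds.
(5) n = 15, f = 1; 15 ≥ 1 (want <) — does not hold.
(6) f=1, m=13, h=20; 0 of them equal 0, not exactly one — does not hold.
(7) n = 15 ≠ 16, but k = 18 = 18 (second disjunct) — holds.
(8) max(1, 15, 15) = 15 — holds.

Constraints 5 and 6 do not hold.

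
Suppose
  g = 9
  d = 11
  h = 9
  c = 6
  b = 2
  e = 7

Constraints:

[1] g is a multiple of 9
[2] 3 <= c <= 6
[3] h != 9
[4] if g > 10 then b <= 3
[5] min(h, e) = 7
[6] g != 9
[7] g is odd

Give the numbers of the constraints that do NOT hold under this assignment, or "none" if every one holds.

Violated: 3 and 6.

[1] 9 / 9 = 1, so 9 divides 9  ✓
[2] c = 6 lies in [3, 6]  ✓
[3] h = 9, but 9 is required to differ  ✗
[4] g = 9, not > 10; antecedent false, conditional vacuously true  ✓
[5] min(9, 7) = 7  ✓
[6] g = 9, but 9 is required to differ  ✗
[7] g = 9 is odd  ✓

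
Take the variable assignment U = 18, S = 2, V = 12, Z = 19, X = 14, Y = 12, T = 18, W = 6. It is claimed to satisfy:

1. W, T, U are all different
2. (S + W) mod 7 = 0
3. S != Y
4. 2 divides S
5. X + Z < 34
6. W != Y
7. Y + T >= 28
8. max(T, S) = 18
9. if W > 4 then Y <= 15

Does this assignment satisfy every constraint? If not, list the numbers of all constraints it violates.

1. T = U = 18, not all different — does not hold.
2. S + W = 8; 8 mod 7 = 1, not 0 — does not hold.
3. S = 2, Y = 12; distinct — holds.
4. 2 / 2 = 1, so 2 divides 2 — holds.
5. X + Z = 14 + 19 = 33; 33 < 34 — holds.
6. W = 6, Y = 12; distinct — holds.
7. Y + T = 12 + 18 = 30; 30 ≥ 28 — holds.
8. max(18, 2) = 18 — holds.
9. W = 6 > 4, so we need Y ≤ 15; Y = 12 ≤ 15 — holds.

Constraints 1, 2 are violated.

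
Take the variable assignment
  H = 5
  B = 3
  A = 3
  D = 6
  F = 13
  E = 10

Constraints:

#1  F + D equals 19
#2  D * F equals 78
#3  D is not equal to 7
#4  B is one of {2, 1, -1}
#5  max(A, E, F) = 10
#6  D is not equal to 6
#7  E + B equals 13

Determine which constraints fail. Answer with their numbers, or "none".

Violated: 4, 5, and 6.

#1 F + D = 13 + 6 = 19 — satisfied.
#2 D * F = 6 * 13 = 78 — satisfied.
#3 D = 6, and 6 ≠ 7 — satisfied.
#4 B = 3 is not in {2, 1, -1} — violated.
#5 max(3, 10, 13) = 13, not 10 — violated.
#6 D = 6, but 6 is required to differ — violated.
#7 E + B = 10 + 3 = 13 — satisfied.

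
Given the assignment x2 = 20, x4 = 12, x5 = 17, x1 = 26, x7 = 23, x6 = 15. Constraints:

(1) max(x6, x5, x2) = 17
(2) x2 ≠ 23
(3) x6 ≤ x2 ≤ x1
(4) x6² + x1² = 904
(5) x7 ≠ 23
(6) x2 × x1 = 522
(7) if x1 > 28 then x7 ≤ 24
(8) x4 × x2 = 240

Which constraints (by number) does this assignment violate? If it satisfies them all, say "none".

(1) max(15, 17, 20) = 20, not 17  ✗
(2) x2 = 20, and 20 ≠ 23  ✓
(3) values 15 ≤ 20 ≤ 26  ✓
(4) x6² + x1² = 15² + 26² = 225 + 676 = 901, not 904  ✗
(5) x7 = 23, but 23 is required to differ  ✗
(6) x2 × x1 = 20 × 26 = 520, not 522  ✗
(7) x1 = 26, not > 28; antecedent false, conditional vacuously true  ✓
(8) x4 × x2 = 12 × 20 = 240  ✓

Violated: 1, 4, 5, and 6.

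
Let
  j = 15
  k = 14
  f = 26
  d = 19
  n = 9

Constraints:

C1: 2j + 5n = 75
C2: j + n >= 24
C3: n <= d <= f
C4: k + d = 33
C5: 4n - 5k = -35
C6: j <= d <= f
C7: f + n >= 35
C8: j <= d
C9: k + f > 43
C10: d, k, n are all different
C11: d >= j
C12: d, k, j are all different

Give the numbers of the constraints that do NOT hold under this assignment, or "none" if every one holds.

C1: 2j + 5n = 2(15) + 5(9) = 75  OK
C2: j + n = 15 + 9 = 24; 24 ≥ 24  OK
C3: values 9 <= 19 <= 26  OK
C4: k + d = 14 + 19 = 33  OK
C5: 4n - 5k = 4(9) - 5(14) = -34, not -35  FAIL
C6: values 15 <= 19 <= 26  OK
C7: f + n = 26 + 9 = 35; 35 ≥ 35  OK
C8: j = 15, d = 19; 15 ≤ 19  OK
C9: k + f = 14 + 26 = 40; 40 ≤ 43, bound 43 not met  FAIL
C10: values 19, 14, 9 are pairwise distinct  OK
C11: d = 19, j = 15; 19 ≥ 15  OK
C12: values 19, 14, 15 are pairwise distinct  OK

The assignment fails constraints 5 and 9.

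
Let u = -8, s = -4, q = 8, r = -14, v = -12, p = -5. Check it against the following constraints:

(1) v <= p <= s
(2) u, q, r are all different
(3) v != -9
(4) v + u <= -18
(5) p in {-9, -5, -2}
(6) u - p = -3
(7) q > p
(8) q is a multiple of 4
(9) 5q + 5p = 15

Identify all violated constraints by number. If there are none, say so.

(1) values -12 <= -5 <= -4 — holds.
(2) values -8, 8, -14 are pairwise distinct — holds.
(3) v = -12, and -12 ≠ -9 — holds.
(4) v + u = -12 + (-8) = -20; -20 ≤ -18 — holds.
(5) p = -5 is in {-9, -5, -2} — holds.
(6) u - p = -8 - (-5) = -3 — holds.
(7) q = 8, p = -5; 8 > -5 — holds.
(8) 8 / 4 = 2, so 4 divides 8 — holds.
(9) 5q + 5p = 5(8) + 5(-5) = 15 — holds.

All constraints are satisfied.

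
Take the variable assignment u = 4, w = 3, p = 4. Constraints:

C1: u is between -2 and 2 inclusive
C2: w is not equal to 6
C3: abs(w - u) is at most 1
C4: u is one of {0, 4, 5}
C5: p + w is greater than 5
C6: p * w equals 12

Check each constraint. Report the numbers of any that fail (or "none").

No — constraint 1 is not satisfied.

C1: u = 4 is outside [-2, 2] — fails.
C2: w = 3, and 3 ≠ 6 — holds.
C3: abs(3 - 4) = 1; 1 ≤ 1 — holds.
C4: u = 4 is in {0, 4, 5} — holds.
C5: p + w = 4 + 3 = 7; 7 > 5 — holds.
C6: p * w = 4 * 3 = 12 — holds.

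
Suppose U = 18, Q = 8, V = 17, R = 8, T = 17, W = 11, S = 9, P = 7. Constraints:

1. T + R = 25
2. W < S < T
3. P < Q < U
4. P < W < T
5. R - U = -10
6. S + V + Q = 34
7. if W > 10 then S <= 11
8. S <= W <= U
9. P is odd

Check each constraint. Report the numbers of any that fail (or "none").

1. T + R = 17 + 8 = 25  holds
2. values 11, 9, 17; W = 11 is not < S = 9  fails
3. values 7 < 8 < 18  holds
4. values 7 < 11 < 17  holds
5. R - U = 8 - 18 = -10  holds
6. S + V + Q = 9 + 17 + 8 = 34  holds
7. W = 11 > 10, so we need S ≤ 11; S = 9 ≤ 11  holds
8. values 9 <= 11 <= 18  holds
9. P = 7 is odd  holds

Violated: 2.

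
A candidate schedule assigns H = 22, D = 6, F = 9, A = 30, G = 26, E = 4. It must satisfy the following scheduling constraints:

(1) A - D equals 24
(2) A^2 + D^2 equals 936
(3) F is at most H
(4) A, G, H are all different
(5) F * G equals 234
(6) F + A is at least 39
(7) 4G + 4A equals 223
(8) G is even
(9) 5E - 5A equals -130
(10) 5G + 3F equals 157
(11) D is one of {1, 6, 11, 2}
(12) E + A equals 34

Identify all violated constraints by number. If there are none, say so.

(1) A - D = 30 - 6 = 24 — satisfied.
(2) A^2 + D^2 = 30^2 + 6^2 = 900 + 36 = 936 — satisfied.
(3) F = 9, H = 22; 9 ≤ 22 — satisfied.
(4) values 30, 26, 22 are pairwise distinct — satisfied.
(5) F * G = 9 * 26 = 234 — satisfied.
(6) F + A = 9 + 30 = 39; 39 ≥ 39 — satisfied.
(7) 4G + 4A = 4(26) + 4(30) = 224, not 223 — violated.
(8) G = 26 is even — satisfied.
(9) 5E - 5A = 5(4) - 5(30) = -130 — satisfied.
(10) 5G + 3F = 5(26) + 3(9) = 157 — satisfied.
(11) D = 6 is in {1, 6, 11, 2} — satisfied.
(12) E + A = 4 + 30 = 34 — satisfied.

The assignment fails constraint 7.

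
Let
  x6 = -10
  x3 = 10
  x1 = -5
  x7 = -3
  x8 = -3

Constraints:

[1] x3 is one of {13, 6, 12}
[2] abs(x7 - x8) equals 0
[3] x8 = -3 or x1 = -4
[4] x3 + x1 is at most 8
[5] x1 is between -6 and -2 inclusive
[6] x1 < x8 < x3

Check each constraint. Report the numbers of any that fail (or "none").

No — constraint 1 is not satisfied.

[1] x3 = 10 is not in {13, 6, 12}  no
[2] abs(-3 - (-3)) = 0  yes
[3] x8 = -3 = -3 (first disjunct)  yes
[4] x3 + x1 = 10 + (-5) = 5; 5 ≤ 8  yes
[5] x1 = -5 lies in [-6, -2]  yes
[6] values -5 < -3 < 10  yes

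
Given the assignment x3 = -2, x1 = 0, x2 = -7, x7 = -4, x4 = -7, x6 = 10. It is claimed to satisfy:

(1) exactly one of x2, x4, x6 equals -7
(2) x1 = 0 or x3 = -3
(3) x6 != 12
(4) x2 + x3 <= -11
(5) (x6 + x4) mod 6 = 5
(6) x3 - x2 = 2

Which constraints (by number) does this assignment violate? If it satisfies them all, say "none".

The assignment fails constraints 1, 4, 5, and 6.

(1) x2=-7, x4=-7, x6=10; 2 of them equal -7, not exactly one — violated.
(2) x1 = 0 = 0 (first disjunct) — OK.
(3) x6 = 10, and 10 ≠ 12 — OK.
(4) x2 + x3 = -7 + (-2) = -9; -9 > -11, bound -11 not met — violated.
(5) x6 + x4 = 3; 3 mod 6 = 3, not 5 — violated.
(6) x3 - x2 = -2 - (-7) = 5, not 2 — violated.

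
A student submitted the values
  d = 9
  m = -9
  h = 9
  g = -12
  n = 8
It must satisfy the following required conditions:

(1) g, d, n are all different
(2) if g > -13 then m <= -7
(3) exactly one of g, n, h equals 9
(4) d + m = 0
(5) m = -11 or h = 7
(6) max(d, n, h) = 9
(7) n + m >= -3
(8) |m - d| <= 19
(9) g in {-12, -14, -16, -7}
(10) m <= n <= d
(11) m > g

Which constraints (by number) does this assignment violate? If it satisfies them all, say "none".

(1) values -12, 9, 8 are pairwise distinct  ✓
(2) g = -12 > -13, so we need m ≤ -7; m = -9 ≤ -7  ✓
(3) g=-12, n=8, h=9; 1 of them equals 9  ✓
(4) d + m = 9 + (-9) = 0  ✓
(5) m = -9 ≠ -11 and h = 9 ≠ 7; both disjuncts false  ✗
(6) max(9, 8, 9) = 9  ✓
(7) n + m = 8 + (-9) = -1; -1 ≥ -3  ✓
(8) |-9 - 9| = 18; 18 ≤ 19  ✓
(9) g = -12 is in {-12, -14, -16, -7}  ✓
(10) values -9 <= 8 <= 9  ✓
(11) m = -9, g = -12; -9 > -12  ✓

No — constraint 5 is not satisfied.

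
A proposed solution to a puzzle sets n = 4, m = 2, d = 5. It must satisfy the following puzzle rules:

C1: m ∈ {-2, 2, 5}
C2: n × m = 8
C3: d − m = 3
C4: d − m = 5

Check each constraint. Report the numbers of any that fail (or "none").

No — constraint 4 is not satisfied.

C1: m = 2 is in {-2, 2, 5}  ✔
C2: n × m = 4 × 2 = 8  ✔
C3: d − m = 5 − 2 = 3  ✔
C4: d − m = 5 − 2 = 3, not 5  ✘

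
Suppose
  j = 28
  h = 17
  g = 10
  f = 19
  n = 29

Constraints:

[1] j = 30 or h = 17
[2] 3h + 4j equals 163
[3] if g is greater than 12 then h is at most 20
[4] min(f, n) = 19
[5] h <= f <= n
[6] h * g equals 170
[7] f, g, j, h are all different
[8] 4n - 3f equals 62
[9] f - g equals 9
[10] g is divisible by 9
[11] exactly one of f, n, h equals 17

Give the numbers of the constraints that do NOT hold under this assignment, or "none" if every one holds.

[1] j = 28 ≠ 30, but h = 17 = 17 (second disjunct) — holds.
[2] 3h + 4j = 3(17) + 4(28) = 163 — holds.
[3] g = 10, not > 12; antecedent false, conditional vacuously true — holds.
[4] min(19, 29) = 19 — holds.
[5] values 17 <= 19 <= 29 — holds.
[6] h * g = 17 * 10 = 170 — holds.
[7] values 19, 10, 28, 17 are pairwise distinct — holds.
[8] 4n - 3f = 4(29) - 3(19) = 59, not 62 — fails.
[9] f - g = 19 - 10 = 9 — holds.
[10] 10 = 9*1 + 1, so 9 does not divide 10 — fails.
[11] f=19, n=29, h=17; 1 of them equals 17 — holds.

No — constraints 8 and 10 are not satisfied.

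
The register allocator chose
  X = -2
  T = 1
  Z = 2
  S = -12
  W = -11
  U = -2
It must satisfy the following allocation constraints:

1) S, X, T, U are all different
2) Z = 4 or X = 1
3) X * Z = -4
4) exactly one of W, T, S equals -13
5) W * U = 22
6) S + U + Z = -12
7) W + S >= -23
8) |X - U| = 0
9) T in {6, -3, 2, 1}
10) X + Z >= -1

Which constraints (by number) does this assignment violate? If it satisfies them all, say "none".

1) X = U = -2, not all different  ✘
2) Z = 2 ≠ 4 and X = -2 ≠ 1; both disjuncts false  ✘
3) X * Z = -2 * 2 = -4  ✔
4) W=-11, T=1, S=-12; 0 of them equal -13, not exactly one  ✘
5) W * U = -11 * (-2) = 22  ✔
6) S + U + Z = -12 + (-2) + 2 = -12  ✔
7) W + S = -11 + (-12) = -23; -23 ≥ -23  ✔
8) |-2 - (-2)| = 0  ✔
9) T = 1 is in {6, -3, 2, 1}  ✔
10) X + Z = -2 + 2 = 0; 0 ≥ -1  ✔

Violated: 1, 2, 4.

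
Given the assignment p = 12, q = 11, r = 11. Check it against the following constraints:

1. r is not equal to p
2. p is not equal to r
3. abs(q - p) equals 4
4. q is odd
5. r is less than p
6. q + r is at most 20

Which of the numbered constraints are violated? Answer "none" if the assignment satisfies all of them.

1. r = 11, p = 12; distinct — satisfied.
2. p = 12, r = 11; distinct — satisfied.
3. abs(11 - 12) = 1, not 4 — violated.
4. q = 11 is odd — satisfied.
5. r = 11, p = 12; 11 < 12 — satisfied.
6. q + r = 11 + 11 = 22; 22 > 20, bound 20 not met — violated.

No — constraints 3, 6 are not satisfied.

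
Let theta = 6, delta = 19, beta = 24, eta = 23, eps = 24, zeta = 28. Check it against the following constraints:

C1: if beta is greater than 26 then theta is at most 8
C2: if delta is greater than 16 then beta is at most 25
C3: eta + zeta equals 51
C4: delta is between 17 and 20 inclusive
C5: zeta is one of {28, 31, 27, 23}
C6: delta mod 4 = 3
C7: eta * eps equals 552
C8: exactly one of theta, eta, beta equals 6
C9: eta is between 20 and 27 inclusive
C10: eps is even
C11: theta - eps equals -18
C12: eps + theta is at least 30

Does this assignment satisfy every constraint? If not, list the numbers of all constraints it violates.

The assignment satisfies every constraint.

C1: beta = 24, not > 26; antecedent false, conditional vacuously true  true
C2: delta = 19 > 16, so we need beta ≤ 25; beta = 24 ≤ 25  true
C3: eta + zeta = 23 + 28 = 51  true
C4: delta = 19 lies in [17, 20]  true
C5: zeta = 28 is in {28, 31, 27, 23}  true
C6: 19 mod 4 = 3  true
C7: eta * eps = 23 * 24 = 552  true
C8: theta=6, eta=23, beta=24; 1 of them equals 6  true
C9: eta = 23 lies in [20, 27]  true
C10: eps = 24 is even  true
C11: theta - eps = 6 - 24 = -18  true
C12: eps + theta = 24 + 6 = 30; 30 ≥ 30  true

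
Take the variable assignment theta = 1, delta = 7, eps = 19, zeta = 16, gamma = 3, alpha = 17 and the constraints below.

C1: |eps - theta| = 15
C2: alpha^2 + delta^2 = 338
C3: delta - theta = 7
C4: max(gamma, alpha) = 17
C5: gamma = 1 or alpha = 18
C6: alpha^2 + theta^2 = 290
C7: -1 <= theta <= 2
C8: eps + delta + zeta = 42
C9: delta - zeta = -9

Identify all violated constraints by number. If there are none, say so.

C1: |19 - 1| = 18, not 15 — violated.
C2: alpha^2 + delta^2 = 17^2 + 7^2 = 289 + 49 = 338 — OK.
C3: delta - theta = 7 - 1 = 6, not 7 — violated.
C4: max(3, 17) = 17 — OK.
C5: gamma = 3 ≠ 1 and alpha = 17 ≠ 18; both disjuncts false — violated.
C6: alpha^2 + theta^2 = 17^2 + 1^2 = 289 + 1 = 290 — OK.
C7: theta = 1 lies in [-1, 2] — OK.
C8: eps + delta + zeta = 19 + 7 + 16 = 42 — OK.
C9: delta - zeta = 7 - 16 = -9 — OK.

The assignment fails constraints 1, 3, and 5.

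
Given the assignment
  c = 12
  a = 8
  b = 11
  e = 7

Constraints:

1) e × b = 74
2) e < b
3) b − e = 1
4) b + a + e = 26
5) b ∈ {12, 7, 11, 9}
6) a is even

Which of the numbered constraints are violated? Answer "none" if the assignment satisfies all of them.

The assignment fails constraints 1, 3.

1) e × b = 7 × 11 = 77, not 74 — violated.
2) e = 7, b = 11; 7 < 11 — OK.
3) b − e = 11 − 7 = 4, not 1 — violated.
4) b + a + e = 11 + 8 + 7 = 26 — OK.
5) b = 11 is in {12, 7, 11, 9} — OK.
6) a = 8 is even — OK.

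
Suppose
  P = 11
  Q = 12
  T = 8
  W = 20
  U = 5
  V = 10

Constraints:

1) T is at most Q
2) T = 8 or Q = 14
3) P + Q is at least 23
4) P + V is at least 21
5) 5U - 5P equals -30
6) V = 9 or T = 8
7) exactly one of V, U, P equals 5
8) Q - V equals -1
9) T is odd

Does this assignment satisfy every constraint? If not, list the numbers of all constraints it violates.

Constraints 8 and 9 are violated.

1) T = 8, Q = 12; 8 ≤ 12 — OK.
2) T = 8 = 8 (first disjunct) — OK.
3) P + Q = 11 + 12 = 23; 23 ≥ 23 — OK.
4) P + V = 11 + 10 = 21; 21 ≥ 21 — OK.
5) 5U - 5P = 5(5) - 5(11) = -30 — OK.
6) V = 10 ≠ 9, but T = 8 = 8 (second disjunct) — OK.
7) V=10, U=5, P=11; 1 of them equals 5 — OK.
8) Q - V = 12 - 10 = 2, not -1 — violated.
9) T = 8 is even — violated.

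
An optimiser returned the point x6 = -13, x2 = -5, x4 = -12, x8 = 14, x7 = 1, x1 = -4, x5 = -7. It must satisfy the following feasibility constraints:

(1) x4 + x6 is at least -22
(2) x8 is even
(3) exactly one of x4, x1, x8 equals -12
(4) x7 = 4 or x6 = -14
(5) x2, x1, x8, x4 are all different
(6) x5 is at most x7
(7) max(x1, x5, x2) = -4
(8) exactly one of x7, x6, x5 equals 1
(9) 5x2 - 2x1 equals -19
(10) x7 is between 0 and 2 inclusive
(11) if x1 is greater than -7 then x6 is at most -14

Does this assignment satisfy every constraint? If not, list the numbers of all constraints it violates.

Constraints 1, 4, 9, and 11 do not hold.

(1) x4 + x6 = -12 + (-13) = -25; -25 < -22, bound -22 not met  ✗
(2) x8 = 14 is even  ✓
(3) x4=-12, x1=-4, x8=14; 1 of them equals -12  ✓
(4) x7 = 1 ≠ 4 and x6 = -13 ≠ -14; both disjuncts false  ✗
(5) values -5, -4, 14, -12 are pairwise distinct  ✓
(6) x5 = -7, x7 = 1; -7 ≤ 1  ✓
(7) max(-4, -7, -5) = -4  ✓
(8) x7=1, x6=-13, x5=-7; 1 of them equals 1  ✓
(9) 5x2 - 2x1 = 5(-5) - 2(-4) = -17, not -19  ✗
(10) x7 = 1 lies in [0, 2]  ✓
(11) x1 = -4 > -7, so we need x6 ≤ -14; but x6 = -13 > -14  ✗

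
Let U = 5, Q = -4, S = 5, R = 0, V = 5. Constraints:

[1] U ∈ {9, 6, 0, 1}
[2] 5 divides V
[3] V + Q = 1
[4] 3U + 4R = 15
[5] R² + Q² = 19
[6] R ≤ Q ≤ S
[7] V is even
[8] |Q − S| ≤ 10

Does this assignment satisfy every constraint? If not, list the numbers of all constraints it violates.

Constraints 1, 5, 6, and 7 do not hold.

[1] U = 5 is not in {9, 6, 0, 1} — does not hold.
[2] 5 / 5 = 1, so 5 divides 5 — holds.
[3] V + Q = 5 + (-4) = 1 — holds.
[4] 3U + 4R = 3(5) + 4(0) = 15 — holds.
[5] R² + Q² = 0² + (-4)² = 0 + 16 = 16, not 19 — does not hold.
[6] values 0, -4, 5; R = 0 is not ≤ Q = -4 — does not hold.
[7] V = 5 is odd — does not hold.
[8] |-4 − 5| = 9; 9 ≤ 10 — holds.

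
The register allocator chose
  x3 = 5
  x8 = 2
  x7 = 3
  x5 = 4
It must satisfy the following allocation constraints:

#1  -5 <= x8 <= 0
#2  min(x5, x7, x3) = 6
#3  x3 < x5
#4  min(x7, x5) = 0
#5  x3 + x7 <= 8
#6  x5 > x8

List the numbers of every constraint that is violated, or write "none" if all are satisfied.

#1 x8 = 2 is outside [-5, 0]  no
#2 min(4, 3, 5) = 3, not 6  no
#3 x3 = 5, x5 = 4; 5 ≥ 4 (want <)  no
#4 min(3, 4) = 3, not 0  no
#5 x3 + x7 = 5 + 3 = 8; 8 ≤ 8  yes
#6 x5 = 4, x8 = 2; 4 > 2  yes

The assignment fails constraints 1, 2, 3, and 4.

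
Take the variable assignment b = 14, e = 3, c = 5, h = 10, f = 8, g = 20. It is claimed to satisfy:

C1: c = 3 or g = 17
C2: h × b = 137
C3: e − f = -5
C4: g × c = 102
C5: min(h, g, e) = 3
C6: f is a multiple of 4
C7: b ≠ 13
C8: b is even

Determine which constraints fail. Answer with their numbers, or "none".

C1: c = 5 ≠ 3 and g = 20 ≠ 17; both disjuncts false — fails.
C2: h × b = 10 × 14 = 140, not 137 — fails.
C3: e − f = 3 − 8 = -5 — holds.
C4: g × c = 20 × 5 = 100, not 102 — fails.
C5: min(10, 20, 3) = 3 — holds.
C6: 8 / 4 = 2, so 4 divides 8 — holds.
C7: b = 14, and 14 ≠ 13 — holds.
C8: b = 14 is even — holds.

Constraints 1, 2, 4 are violated.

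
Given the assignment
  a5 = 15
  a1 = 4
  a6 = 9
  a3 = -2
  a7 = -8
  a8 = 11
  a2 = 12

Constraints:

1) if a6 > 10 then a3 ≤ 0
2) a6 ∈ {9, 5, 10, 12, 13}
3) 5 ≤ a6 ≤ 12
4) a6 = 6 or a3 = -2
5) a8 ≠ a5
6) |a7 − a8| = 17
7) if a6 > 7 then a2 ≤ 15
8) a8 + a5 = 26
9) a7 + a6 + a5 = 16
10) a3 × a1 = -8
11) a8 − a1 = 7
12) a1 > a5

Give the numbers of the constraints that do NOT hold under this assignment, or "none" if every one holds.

1) a6 = 9, not > 10; antecedent false, conditional vacuously true — holds.
2) a6 = 9 is in {9, 5, 10, 12, 13} — holds.
3) a6 = 9 lies in [5, 12] — holds.
4) a6 = 9 ≠ 6, but a3 = -2 = -2 (second disjunct) — holds.
5) a8 = 11, a5 = 15; distinct — holds.
6) |-8 − 11| = 19, not 17 — does not hold.
7) a6 = 9 > 7, so we need a2 ≤ 15; a2 = 12 ≤ 15 — holds.
8) a8 + a5 = 11 + 15 = 26 — holds.
9) a7 + a6 + a5 = -8 + 9 + 15 = 16 — holds.
10) a3 × a1 = -2 × 4 = -8 — holds.
11) a8 − a1 = 11 − 4 = 7 — holds.
12) a1 = 4, a5 = 15; 4 ≤ 15 (want >) — does not hold.

Constraints 6 and 12 are violated.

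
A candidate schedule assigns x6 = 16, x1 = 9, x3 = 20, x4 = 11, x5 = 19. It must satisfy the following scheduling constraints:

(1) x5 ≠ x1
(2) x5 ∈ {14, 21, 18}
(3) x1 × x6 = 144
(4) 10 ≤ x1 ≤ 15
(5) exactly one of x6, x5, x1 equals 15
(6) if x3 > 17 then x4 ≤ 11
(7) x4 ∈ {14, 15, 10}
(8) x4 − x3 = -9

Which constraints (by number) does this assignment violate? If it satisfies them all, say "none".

(1) x5 = 19, x1 = 9; distinct — holds.
(2) x5 = 19 is not in {14, 21, 18} — does not hold.
(3) x1 × x6 = 9 × 16 = 144 — holds.
(4) x1 = 9 is outside [10, 15] — does not hold.
(5) x6=16, x5=19, x1=9; 0 of them equal 15, not exactly one — does not hold.
(6) x3 = 20 > 17, so we need x4 ≤ 11; x4 = 11 ≤ 11 — holds.
(7) x4 = 11 is not in {14, 15, 10} — does not hold.
(8) x4 − x3 = 11 − 20 = -9 — holds.

Constraints 2, 4, 5, 7 are violated.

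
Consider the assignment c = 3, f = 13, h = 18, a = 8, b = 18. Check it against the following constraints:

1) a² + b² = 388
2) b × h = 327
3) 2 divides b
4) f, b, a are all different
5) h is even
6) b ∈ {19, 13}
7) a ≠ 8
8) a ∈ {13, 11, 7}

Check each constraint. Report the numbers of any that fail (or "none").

1) a² + b² = 8² + 18² = 64 + 324 = 388 — holds.
2) b × h = 18 × 18 = 324, not 327 — does not hold.
3) 18 / 2 = 9, so 2 divides 18 — holds.
4) values 13, 18, 8 are pairwise distinct — holds.
5) h = 18 is even — holds.
6) b = 18 is not in {19, 13} — does not hold.
7) a = 8, but 8 is required to differ — does not hold.
8) a = 8 is not in {13, 11, 7} — does not hold.

No — constraints 2, 6, 7, 8 are not satisfied.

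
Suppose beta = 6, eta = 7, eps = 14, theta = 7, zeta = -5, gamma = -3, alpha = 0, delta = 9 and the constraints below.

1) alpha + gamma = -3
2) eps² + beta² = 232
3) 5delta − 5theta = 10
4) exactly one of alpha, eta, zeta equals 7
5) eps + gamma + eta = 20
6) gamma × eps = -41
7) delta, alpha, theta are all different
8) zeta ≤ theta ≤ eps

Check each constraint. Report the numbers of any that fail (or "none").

1) alpha + gamma = 0 + (-3) = -3  ✔
2) eps² + beta² = 14² + 6² = 196 + 36 = 232  ✔
3) 5delta − 5theta = 5(9) − 5(7) = 10  ✔
4) alpha=0, eta=7, zeta=-5; 1 of them equals 7  ✔
5) eps + gamma + eta = 14 + (-3) + 7 = 18, not 20  ✘
6) gamma × eps = -3 × 14 = -42, not -41  ✘
7) values 9, 0, 7 are pairwise distinct  ✔
8) values -5 ≤ 7 ≤ 14  ✔

Constraints 5, 6 are violated.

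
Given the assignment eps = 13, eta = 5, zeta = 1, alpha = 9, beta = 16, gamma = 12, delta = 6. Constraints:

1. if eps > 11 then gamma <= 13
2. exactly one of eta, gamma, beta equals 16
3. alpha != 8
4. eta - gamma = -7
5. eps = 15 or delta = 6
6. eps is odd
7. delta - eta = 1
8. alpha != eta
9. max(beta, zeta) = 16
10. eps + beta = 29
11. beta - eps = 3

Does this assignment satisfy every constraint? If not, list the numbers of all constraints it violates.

None — every constraint holds.

1. eps = 13 > 11, so we need gamma ≤ 13; gamma = 12 ≤ 13  true
2. eta=5, gamma=12, beta=16; 1 of them equals 16  true
3. alpha = 9, and 9 ≠ 8  true
4. eta - gamma = 5 - 12 = -7  true
5. eps = 13 ≠ 15, but delta = 6 = 6 (second disjunct)  true
6. eps = 13 is odd  true
7. delta - eta = 6 - 5 = 1  true
8. alpha = 9, eta = 5; distinct  true
9. max(16, 1) = 16  true
10. eps + beta = 13 + 16 = 29  true
11. beta - eps = 16 - 13 = 3  true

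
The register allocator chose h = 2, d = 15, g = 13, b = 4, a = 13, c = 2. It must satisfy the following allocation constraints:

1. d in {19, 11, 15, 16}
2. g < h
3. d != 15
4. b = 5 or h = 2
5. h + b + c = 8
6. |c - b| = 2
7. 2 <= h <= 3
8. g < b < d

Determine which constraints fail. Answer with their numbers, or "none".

1. d = 15 is in {19, 11, 15, 16}  ✓
2. g = 13, h = 2; 13 ≥ 2 (want <)  ✗
3. d = 15, but 15 is required to differ  ✗
4. b = 4 ≠ 5, but h = 2 = 2 (second disjunct)  ✓
5. h + b + c = 2 + 4 + 2 = 8  ✓
6. |2 - 4| = 2  ✓
7. h = 2 lies in [2, 3]  ✓
8. values 13, 4, 15; g = 13 is not < b = 4  ✗

Constraints 2, 3, and 8 are violated.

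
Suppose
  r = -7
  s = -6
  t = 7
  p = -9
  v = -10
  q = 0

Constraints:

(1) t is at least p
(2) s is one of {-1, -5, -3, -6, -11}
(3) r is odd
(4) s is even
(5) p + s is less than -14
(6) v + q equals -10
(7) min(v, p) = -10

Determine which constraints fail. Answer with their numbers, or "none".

No violations.

(1) t = 7, p = -9; 7 ≥ -9  true
(2) s = -6 is in {-1, -5, -3, -6, -11}  true
(3) r = -7 is odd  true
(4) s = -6 is even  true
(5) p + s = -9 + (-6) = -15; -15 < -14  true
(6) v + q = -10 + 0 = -10  true
(7) min(-10, -9) = -10  true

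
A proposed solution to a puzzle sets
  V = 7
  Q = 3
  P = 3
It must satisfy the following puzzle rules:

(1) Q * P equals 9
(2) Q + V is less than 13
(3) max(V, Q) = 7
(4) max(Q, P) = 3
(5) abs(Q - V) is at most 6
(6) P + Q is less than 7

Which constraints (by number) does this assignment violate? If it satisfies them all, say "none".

(1) Q * P = 3 * 3 = 9 — holds.
(2) Q + V = 3 + 7 = 10; 10 < 13 — holds.
(3) max(7, 3) = 7 — holds.
(4) max(3, 3) = 3 — holds.
(5) abs(3 - 7) = 4; 4 ≤ 6 — holds.
(6) P + Q = 3 + 3 = 6; 6 < 7 — holds.

Yes — all constraints hold.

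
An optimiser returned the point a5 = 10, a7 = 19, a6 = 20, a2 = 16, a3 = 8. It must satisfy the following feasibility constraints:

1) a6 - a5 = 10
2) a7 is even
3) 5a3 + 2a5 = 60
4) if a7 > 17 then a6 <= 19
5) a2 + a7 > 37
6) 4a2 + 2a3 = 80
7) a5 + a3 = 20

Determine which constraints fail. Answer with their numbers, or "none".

1) a6 - a5 = 20 - 10 = 10 — holds.
2) a7 = 19 is odd — does not hold.
3) 5a3 + 2a5 = 5(8) + 2(10) = 60 — holds.
4) a7 = 19 > 17, so we need a6 ≤ 19; but a6 = 20 > 19 — does not hold.
5) a2 + a7 = 16 + 19 = 35; 35 ≤ 37, bound 37 not met — does not hold.
6) 4a2 + 2a3 = 4(16) + 2(8) = 80 — holds.
7) a5 + a3 = 10 + 8 = 18, not 20 — does not hold.

Constraints 2, 4, 5, 7 are violated.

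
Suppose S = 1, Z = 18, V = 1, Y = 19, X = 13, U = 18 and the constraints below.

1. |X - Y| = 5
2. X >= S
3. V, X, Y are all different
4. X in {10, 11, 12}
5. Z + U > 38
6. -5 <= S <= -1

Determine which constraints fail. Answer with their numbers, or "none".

1. |13 - 19| = 6, not 5  false
2. X = 13, S = 1; 13 ≥ 1  true
3. values 1, 13, 19 are pairwise distinct  true
4. X = 13 is not in {10, 11, 12}  false
5. Z + U = 18 + 18 = 36; 36 ≤ 38, bound 38 not met  false
6. S = 1 is outside [-5, -1]  false

Constraints 1, 4, 5, 6 are violated.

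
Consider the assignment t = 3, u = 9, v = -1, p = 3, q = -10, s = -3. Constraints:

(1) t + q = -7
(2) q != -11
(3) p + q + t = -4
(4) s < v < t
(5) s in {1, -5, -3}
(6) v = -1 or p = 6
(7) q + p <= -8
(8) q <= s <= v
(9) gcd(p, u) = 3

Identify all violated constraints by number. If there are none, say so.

Violated: 7.

(1) t + q = 3 + (-10) = -7 — holds.
(2) q = -10, and -10 ≠ -11 — holds.
(3) p + q + t = 3 + (-10) + 3 = -4 — holds.
(4) values -3 < -1 < 3 — holds.
(5) s = -3 is in {1, -5, -3} — holds.
(6) v = -1 = -1 (first disjunct) — holds.
(7) q + p = -10 + 3 = -7; -7 > -8, bound -8 not met — does not hold.
(8) values -10 <= -3 <= -1 — holds.
(9) gcd(3, 9) = 3 — holds.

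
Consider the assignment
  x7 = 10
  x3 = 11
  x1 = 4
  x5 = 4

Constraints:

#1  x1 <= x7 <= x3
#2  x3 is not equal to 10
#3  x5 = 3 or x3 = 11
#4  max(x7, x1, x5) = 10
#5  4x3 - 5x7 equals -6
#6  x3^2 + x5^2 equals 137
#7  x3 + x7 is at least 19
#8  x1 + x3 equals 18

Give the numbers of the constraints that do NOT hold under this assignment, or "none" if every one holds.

#1 values 4 <= 10 <= 11  true
#2 x3 = 11, and 11 ≠ 10  true
#3 x5 = 4 ≠ 3, but x3 = 11 = 11 (second disjunct)  true
#4 max(10, 4, 4) = 10  true
#5 4x3 - 5x7 = 4(11) - 5(10) = -6  true
#6 x3^2 + x5^2 = 11^2 + 4^2 = 121 + 16 = 137  true
#7 x3 + x7 = 11 + 10 = 21; 21 ≥ 19  true
#8 x1 + x3 = 4 + 11 = 15, not 18  false

No — constraint 8 is not satisfied.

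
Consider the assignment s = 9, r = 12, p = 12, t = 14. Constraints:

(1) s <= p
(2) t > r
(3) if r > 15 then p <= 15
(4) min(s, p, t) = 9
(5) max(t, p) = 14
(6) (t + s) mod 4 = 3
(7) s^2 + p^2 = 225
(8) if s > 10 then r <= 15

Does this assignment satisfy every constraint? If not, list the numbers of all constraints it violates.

Yes — all constraints hold.

(1) s = 9, p = 12; 9 ≤ 12 — OK.
(2) t = 14, r = 12; 14 > 12 — OK.
(3) r = 12, not > 15; antecedent false, conditional vacuously true — OK.
(4) min(9, 12, 14) = 9 — OK.
(5) max(14, 12) = 14 — OK.
(6) t + s = 23; 23 mod 4 = 3 — OK.
(7) s^2 + p^2 = 9^2 + 12^2 = 81 + 144 = 225 — OK.
(8) s = 9, not > 10; antecedent false, conditional vacuously true — OK.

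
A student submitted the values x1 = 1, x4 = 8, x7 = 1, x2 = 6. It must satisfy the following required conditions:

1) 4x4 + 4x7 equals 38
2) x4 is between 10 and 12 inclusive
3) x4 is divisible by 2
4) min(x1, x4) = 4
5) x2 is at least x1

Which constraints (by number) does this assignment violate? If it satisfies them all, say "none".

1) 4x4 + 4x7 = 4(8) + 4(1) = 36, not 38 — fails.
2) x4 = 8 is outside [10, 12] — fails.
3) 8 / 2 = 4, so 2 divides 8 — holds.
4) min(1, 8) = 1, not 4 — fails.
5) x2 = 6, x1 = 1; 6 ≥ 1 — holds.

Constraints 1, 2, and 4 are violated.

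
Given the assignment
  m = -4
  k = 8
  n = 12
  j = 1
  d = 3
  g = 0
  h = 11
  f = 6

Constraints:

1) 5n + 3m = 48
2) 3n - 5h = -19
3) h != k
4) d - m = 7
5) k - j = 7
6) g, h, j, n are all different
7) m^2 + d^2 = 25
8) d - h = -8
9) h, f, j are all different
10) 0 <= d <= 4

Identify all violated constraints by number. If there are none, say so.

No violations.

1) 5n + 3m = 5(12) + 3(-4) = 48  OK
2) 3n - 5h = 3(12) - 5(11) = -19  OK
3) h = 11, k = 8; distinct  OK
4) d - m = 3 - (-4) = 7  OK
5) k - j = 8 - 1 = 7  OK
6) values 0, 11, 1, 12 are pairwise distinct  OK
7) m^2 + d^2 = (-4)^2 + 3^2 = 16 + 9 = 25  OK
8) d - h = 3 - 11 = -8  OK
9) values 11, 6, 1 are pairwise distinct  OK
10) d = 3 lies in [0, 4]  OK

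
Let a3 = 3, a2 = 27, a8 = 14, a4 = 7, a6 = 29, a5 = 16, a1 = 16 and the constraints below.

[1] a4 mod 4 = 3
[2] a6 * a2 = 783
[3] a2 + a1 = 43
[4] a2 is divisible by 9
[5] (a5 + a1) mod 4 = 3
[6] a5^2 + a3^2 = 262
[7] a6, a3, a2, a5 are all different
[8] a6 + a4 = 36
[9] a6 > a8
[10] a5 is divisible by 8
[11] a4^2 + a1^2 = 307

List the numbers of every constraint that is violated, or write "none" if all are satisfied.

Constraints 5, 6, and 11 are violated.

[1] 7 mod 4 = 3  holds
[2] a6 * a2 = 29 * 27 = 783  holds
[3] a2 + a1 = 27 + 16 = 43  holds
[4] 27 / 9 = 3, so 9 divides 27  holds
[5] a5 + a1 = 32; 32 mod 4 = 0, not 3  fails
[6] a5^2 + a3^2 = 16^2 + 3^2 = 256 + 9 = 265, not 262  fails
[7] values 29, 3, 27, 16 are pairwise distinct  holds
[8] a6 + a4 = 29 + 7 = 36  holds
[9] a6 = 29, a8 = 14; 29 > 14  holds
[10] 16 / 8 = 2, so 8 divides 16  holds
[11] a4^2 + a1^2 = 7^2 + 16^2 = 49 + 256 = 305, not 307  fails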